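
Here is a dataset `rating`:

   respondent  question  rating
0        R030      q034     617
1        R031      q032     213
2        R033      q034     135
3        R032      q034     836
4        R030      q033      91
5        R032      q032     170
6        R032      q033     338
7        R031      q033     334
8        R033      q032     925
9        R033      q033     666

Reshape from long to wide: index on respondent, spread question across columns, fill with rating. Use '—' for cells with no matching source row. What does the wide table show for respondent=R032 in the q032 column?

The long row with respondent=R032, question=q032 has rating=170.

170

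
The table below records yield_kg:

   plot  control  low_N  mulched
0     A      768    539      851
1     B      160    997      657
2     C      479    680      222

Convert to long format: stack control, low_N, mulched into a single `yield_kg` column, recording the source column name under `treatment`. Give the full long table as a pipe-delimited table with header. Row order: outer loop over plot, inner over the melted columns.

Each (plot, column) pair becomes one row: 3 × 3 = 9 rows.
For example, (A, control) → yield_kg=768.

| plot | treatment | yield_kg |
| A | control | 768 |
| A | low_N | 539 |
| A | mulched | 851 |
| B | control | 160 |
| B | low_N | 997 |
| B | mulched | 657 |
| C | control | 479 |
| C | low_N | 680 |
| C | mulched | 222 |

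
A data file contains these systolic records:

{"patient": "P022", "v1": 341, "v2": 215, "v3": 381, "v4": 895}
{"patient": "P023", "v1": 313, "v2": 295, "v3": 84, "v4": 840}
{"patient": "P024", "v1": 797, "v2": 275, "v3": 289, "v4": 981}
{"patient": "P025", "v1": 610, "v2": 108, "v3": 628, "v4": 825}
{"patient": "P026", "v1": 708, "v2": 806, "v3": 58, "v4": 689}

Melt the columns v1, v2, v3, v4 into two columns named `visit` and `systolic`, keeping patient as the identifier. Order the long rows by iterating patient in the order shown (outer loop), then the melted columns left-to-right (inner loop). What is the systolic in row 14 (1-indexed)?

20 rows total (5 × 4). Row 14: index ⌊(14-1)/4⌋ = 3 into patient → P025; (14-1) mod 4 = 1 into the melted columns → v2.
So row 14 is (P025, v2, 108); systolic = 108.

108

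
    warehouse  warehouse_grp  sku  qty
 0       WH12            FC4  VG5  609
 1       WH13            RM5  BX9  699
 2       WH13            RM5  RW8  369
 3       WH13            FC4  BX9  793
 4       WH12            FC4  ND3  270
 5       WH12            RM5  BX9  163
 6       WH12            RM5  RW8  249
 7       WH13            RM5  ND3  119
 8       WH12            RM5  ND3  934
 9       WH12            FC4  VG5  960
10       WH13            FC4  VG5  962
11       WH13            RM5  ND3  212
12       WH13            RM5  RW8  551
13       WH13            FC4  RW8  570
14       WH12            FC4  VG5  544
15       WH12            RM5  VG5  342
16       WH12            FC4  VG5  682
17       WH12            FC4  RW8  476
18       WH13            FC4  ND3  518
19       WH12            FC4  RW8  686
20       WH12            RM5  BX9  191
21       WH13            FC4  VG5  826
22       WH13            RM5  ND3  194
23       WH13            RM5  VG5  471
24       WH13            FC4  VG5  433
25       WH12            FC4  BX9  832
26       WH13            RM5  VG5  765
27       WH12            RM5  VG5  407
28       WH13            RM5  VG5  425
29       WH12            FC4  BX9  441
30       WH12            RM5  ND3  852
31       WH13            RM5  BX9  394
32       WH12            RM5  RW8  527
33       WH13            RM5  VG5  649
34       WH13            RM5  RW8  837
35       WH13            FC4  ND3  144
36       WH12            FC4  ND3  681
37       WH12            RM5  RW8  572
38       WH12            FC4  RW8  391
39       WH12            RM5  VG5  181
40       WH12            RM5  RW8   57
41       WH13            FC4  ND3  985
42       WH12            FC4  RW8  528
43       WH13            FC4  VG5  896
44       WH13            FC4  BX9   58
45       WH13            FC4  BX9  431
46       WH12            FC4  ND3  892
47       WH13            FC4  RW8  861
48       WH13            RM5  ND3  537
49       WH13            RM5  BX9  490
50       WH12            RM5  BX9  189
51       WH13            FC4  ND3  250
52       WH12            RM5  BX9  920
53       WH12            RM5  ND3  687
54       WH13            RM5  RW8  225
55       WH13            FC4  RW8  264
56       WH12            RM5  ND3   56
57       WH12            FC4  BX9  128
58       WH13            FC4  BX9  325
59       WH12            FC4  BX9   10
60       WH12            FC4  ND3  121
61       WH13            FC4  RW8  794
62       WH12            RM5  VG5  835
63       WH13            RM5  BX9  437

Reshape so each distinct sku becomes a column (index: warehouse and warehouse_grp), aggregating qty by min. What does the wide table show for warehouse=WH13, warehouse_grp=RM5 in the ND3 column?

Rows with warehouse=WH13, warehouse_grp=RM5 and sku=ND3: qty values are 119, 212, 194, 537.
min(119, 212, 194, 537) = 119.

119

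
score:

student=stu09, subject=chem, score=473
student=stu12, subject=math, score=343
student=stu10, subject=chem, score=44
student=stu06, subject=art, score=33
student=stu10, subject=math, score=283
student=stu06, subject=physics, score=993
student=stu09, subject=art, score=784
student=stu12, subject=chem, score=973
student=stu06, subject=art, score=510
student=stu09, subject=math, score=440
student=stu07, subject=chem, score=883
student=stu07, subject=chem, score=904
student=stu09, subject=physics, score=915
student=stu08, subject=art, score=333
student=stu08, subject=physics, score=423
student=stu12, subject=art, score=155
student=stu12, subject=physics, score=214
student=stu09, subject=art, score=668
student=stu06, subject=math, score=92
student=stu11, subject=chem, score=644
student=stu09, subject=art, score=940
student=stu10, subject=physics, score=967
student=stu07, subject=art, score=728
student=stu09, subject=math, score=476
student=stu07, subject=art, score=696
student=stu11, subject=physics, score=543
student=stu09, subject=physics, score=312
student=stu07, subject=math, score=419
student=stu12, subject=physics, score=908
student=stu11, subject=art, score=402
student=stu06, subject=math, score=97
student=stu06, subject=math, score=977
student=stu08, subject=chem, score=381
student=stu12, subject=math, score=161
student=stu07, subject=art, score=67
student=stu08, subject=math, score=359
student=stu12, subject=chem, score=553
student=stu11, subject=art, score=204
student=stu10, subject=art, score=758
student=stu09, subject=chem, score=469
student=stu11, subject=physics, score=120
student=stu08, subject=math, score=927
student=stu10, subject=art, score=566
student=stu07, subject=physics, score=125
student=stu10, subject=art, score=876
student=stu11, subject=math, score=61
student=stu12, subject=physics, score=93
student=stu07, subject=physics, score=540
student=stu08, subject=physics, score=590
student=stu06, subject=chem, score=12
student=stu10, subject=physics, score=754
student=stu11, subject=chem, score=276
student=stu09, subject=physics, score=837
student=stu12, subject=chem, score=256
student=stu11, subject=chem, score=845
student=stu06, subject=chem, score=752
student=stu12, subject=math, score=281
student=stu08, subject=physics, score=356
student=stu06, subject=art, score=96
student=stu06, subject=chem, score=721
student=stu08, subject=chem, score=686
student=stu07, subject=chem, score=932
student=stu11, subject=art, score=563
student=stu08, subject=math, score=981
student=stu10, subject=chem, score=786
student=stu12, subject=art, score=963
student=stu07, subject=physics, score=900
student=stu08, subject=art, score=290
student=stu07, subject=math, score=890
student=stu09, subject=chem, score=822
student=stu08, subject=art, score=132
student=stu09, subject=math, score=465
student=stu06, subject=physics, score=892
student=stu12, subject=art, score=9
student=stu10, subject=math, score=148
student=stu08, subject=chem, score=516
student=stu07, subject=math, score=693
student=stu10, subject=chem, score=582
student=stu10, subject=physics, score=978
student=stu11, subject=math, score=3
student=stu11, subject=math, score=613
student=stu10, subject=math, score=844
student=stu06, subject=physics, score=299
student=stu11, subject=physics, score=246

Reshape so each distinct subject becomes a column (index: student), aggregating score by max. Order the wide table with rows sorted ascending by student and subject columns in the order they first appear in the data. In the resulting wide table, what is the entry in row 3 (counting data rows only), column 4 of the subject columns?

With rows sorted ascending by student, row 3 is student=stu08. subject columns in first-appearance order: chem, math, art, physics; column 4 is physics.
Long rows with student=stu08, subject=physics: max(423, 590, 356) = 590.

590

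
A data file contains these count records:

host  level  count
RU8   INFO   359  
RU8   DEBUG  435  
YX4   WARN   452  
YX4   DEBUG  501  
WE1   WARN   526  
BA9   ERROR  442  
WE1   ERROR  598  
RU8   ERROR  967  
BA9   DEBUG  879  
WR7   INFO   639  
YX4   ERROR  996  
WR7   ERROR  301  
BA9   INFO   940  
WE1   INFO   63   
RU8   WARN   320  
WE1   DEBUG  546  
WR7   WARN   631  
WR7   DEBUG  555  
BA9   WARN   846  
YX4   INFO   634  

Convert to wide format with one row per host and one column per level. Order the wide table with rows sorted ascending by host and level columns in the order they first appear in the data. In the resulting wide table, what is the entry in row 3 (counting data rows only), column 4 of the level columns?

With rows sorted ascending by host, row 3 is host=WE1. level columns in first-appearance order: INFO, DEBUG, WARN, ERROR; column 4 is ERROR.
Long rows with host=WE1, level=ERROR: count = 598.

598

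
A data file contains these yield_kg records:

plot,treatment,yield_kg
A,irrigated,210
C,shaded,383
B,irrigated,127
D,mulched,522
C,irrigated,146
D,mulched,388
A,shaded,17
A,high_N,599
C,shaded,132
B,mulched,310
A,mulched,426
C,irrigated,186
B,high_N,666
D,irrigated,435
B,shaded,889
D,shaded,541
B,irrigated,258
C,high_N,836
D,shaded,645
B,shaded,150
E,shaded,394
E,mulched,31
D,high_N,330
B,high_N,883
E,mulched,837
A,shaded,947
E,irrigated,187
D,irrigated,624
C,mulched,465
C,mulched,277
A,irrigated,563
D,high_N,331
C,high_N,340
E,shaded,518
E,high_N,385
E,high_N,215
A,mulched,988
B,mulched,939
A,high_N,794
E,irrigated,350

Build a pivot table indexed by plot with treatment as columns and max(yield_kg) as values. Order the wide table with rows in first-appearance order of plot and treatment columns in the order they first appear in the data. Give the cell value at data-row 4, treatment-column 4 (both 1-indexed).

331

With rows in first-appearance order of plot, row 4 is plot=D. treatment columns in first-appearance order: irrigated, shaded, mulched, high_N; column 4 is high_N.
Long rows with plot=D, treatment=high_N: max(330, 331) = 331.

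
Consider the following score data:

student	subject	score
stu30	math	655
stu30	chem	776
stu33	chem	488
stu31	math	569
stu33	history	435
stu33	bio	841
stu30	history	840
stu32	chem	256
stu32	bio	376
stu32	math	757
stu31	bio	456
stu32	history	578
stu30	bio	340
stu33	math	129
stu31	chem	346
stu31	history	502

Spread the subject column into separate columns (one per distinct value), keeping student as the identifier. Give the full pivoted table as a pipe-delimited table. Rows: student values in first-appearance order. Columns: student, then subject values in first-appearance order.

Columns: student plus the 4 distinct subject values (math, chem, history, bio).
For example, row stu30 column math takes score=655 from the long row (stu30, math).

| student | math | chem | history | bio |
| stu30 | 655 | 776 | 840 | 340 |
| stu33 | 129 | 488 | 435 | 841 |
| stu31 | 569 | 346 | 502 | 456 |
| stu32 | 757 | 256 | 578 | 376 |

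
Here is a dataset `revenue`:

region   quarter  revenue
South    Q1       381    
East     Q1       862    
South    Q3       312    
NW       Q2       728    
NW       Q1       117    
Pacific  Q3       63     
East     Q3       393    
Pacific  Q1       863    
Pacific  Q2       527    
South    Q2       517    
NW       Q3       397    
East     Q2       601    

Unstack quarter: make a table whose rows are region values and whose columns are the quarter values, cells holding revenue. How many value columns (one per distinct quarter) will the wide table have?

3

3 distinct quarter values: Q1, Q2, Q3.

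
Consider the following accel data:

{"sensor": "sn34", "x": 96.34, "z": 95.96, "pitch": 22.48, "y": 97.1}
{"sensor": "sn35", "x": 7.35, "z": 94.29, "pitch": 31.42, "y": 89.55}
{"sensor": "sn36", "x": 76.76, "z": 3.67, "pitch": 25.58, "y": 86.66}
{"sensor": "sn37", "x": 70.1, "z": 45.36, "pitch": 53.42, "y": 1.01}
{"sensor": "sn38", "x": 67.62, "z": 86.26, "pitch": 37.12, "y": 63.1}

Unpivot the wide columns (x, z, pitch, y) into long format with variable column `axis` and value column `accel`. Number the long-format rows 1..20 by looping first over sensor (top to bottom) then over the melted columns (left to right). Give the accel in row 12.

86.66

20 rows total (5 × 4). Row 12: index ⌊(12-1)/4⌋ = 2 into sensor → sn36; (12-1) mod 4 = 3 into the melted columns → y.
So row 12 is (sn36, y, 86.66); accel = 86.66.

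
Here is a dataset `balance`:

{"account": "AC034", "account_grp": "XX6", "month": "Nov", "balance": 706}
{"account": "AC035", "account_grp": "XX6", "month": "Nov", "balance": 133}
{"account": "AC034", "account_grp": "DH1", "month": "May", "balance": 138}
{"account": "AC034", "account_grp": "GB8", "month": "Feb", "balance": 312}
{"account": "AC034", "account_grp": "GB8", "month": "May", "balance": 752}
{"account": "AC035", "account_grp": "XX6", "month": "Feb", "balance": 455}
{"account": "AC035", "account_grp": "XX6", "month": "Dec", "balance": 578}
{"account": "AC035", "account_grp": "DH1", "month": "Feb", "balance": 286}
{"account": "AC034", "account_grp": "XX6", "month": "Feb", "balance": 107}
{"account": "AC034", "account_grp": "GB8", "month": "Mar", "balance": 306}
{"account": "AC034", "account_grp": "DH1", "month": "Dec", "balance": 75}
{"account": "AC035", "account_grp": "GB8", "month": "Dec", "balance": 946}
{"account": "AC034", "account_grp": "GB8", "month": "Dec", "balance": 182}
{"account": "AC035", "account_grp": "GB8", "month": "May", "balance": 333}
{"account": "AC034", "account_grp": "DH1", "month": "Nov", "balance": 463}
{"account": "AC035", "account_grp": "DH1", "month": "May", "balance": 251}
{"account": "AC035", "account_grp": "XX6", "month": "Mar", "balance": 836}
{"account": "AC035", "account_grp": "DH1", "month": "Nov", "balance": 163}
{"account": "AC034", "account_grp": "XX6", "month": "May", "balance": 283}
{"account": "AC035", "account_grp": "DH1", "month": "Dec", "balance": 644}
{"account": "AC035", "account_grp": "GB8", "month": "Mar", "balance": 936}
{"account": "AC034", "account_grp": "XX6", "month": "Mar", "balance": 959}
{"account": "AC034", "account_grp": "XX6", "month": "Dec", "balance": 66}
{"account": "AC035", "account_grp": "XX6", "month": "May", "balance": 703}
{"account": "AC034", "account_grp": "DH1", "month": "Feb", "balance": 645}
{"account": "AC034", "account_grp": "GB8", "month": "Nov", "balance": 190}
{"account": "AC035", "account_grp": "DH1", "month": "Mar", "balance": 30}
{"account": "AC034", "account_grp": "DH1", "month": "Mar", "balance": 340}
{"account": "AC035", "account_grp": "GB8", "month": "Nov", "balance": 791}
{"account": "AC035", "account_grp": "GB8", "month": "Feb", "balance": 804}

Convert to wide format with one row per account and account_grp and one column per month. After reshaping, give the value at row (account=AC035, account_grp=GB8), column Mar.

Wide layout: rows indexed by account and account_grp, columns are the 5 distinct month values (Nov, May, Feb, Dec, Mar).
Cell (account=AC035, account_grp=GB8, month=Mar) draws from the long row where account=AC035, account_grp=GB8 and month=Mar, which has balance=936.

936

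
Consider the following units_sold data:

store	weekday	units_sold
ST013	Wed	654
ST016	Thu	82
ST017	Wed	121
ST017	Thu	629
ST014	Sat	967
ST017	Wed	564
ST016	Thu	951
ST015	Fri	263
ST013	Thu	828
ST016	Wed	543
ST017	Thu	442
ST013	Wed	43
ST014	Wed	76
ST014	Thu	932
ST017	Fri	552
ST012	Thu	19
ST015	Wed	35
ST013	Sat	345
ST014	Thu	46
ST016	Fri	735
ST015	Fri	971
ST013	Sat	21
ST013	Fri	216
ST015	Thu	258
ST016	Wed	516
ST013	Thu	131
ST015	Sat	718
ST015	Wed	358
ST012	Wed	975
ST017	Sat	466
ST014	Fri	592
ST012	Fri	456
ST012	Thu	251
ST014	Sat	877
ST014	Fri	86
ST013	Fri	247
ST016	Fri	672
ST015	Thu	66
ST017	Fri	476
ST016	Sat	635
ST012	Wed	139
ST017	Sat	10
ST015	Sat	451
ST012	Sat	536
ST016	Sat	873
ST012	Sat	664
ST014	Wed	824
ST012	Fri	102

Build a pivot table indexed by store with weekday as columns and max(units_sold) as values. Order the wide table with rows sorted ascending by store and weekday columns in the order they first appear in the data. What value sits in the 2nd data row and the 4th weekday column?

247

With rows sorted ascending by store, row 2 is store=ST013. weekday columns in first-appearance order: Wed, Thu, Sat, Fri; column 4 is Fri.
Long rows with store=ST013, weekday=Fri: max(216, 247) = 247.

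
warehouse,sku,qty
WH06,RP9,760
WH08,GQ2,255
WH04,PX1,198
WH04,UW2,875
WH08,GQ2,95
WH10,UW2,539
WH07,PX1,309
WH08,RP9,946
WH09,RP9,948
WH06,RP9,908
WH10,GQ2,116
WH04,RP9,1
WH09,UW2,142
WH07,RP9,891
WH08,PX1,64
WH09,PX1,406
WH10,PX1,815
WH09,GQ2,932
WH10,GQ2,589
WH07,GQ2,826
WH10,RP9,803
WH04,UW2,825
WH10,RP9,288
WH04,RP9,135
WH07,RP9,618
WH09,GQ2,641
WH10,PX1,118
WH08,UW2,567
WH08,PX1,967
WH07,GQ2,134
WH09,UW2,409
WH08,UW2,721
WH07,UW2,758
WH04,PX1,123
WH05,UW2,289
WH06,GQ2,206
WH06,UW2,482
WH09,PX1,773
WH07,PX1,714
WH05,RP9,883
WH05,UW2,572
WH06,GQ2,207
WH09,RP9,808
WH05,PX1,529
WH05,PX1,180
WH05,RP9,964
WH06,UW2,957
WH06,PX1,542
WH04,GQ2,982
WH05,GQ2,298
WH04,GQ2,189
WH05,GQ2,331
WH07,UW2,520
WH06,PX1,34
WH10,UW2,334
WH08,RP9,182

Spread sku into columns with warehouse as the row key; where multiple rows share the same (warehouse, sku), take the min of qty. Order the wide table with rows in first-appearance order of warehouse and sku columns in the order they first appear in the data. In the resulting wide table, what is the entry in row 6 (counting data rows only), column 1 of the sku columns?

808

With rows in first-appearance order of warehouse, row 6 is warehouse=WH09. sku columns in first-appearance order: RP9, GQ2, PX1, UW2; column 1 is RP9.
Long rows with warehouse=WH09, sku=RP9: min(948, 808) = 808.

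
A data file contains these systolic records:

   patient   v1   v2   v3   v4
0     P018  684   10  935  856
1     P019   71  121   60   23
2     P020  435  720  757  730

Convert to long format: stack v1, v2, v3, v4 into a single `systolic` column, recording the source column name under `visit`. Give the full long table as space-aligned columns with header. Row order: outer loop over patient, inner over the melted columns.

patient  visit  systolic
P018     v1     684     
P018     v2     10      
P018     v3     935     
P018     v4     856     
P019     v1     71      
P019     v2     121     
P019     v3     60      
P019     v4     23      
P020     v1     435     
P020     v2     720     
P020     v3     757     
P020     v4     730     

Each (patient, column) pair becomes one row: 3 × 4 = 12 rows.
For example, (P018, v1) → systolic=684.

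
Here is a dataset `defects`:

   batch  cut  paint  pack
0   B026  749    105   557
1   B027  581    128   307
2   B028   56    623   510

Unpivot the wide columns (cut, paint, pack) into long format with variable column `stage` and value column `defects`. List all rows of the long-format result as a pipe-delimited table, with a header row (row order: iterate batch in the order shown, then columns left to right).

Each (batch, column) pair becomes one row: 3 × 3 = 9 rows.
For example, (B026, cut) → defects=749.

| batch | stage | defects |
| B026 | cut | 749 |
| B026 | paint | 105 |
| B026 | pack | 557 |
| B027 | cut | 581 |
| B027 | paint | 128 |
| B027 | pack | 307 |
| B028 | cut | 56 |
| B028 | paint | 623 |
| B028 | pack | 510 |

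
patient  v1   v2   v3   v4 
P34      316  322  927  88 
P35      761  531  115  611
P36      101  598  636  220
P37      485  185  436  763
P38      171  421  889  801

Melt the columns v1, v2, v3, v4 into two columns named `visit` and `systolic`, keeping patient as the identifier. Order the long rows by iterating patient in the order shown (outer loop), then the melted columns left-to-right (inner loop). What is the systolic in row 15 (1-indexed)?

436

20 rows total (5 × 4). Row 15: index ⌊(15-1)/4⌋ = 3 into patient → P37; (15-1) mod 4 = 2 into the melted columns → v3.
So row 15 is (P37, v3, 436); systolic = 436.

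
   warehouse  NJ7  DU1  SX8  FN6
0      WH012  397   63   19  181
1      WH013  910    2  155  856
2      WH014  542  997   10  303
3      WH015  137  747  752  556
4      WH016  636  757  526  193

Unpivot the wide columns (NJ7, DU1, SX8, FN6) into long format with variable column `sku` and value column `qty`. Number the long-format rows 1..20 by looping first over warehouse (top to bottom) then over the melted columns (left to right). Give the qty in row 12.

303

20 rows total (5 × 4). Row 12: index ⌊(12-1)/4⌋ = 2 into warehouse → WH014; (12-1) mod 4 = 3 into the melted columns → FN6.
So row 12 is (WH014, FN6, 303); qty = 303.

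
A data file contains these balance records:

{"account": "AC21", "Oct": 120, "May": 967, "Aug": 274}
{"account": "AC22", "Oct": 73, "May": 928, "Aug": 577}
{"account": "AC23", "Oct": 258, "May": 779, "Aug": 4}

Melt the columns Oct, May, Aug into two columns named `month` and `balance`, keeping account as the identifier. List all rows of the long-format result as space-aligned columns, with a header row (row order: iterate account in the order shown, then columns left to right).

Each (account, column) pair becomes one row: 3 × 3 = 9 rows.
For example, (AC21, Oct) → balance=120.

account  month  balance
AC21     Oct    120    
AC21     May    967    
AC21     Aug    274    
AC22     Oct    73     
AC22     May    928    
AC22     Aug    577    
AC23     Oct    258    
AC23     May    779    
AC23     Aug    4      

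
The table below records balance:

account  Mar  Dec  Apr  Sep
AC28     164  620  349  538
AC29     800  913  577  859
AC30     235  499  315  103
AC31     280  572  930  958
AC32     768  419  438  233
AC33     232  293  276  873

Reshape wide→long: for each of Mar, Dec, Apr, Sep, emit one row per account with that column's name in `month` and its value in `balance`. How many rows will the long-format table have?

6 account values × 4 melted columns = 24 rows.

24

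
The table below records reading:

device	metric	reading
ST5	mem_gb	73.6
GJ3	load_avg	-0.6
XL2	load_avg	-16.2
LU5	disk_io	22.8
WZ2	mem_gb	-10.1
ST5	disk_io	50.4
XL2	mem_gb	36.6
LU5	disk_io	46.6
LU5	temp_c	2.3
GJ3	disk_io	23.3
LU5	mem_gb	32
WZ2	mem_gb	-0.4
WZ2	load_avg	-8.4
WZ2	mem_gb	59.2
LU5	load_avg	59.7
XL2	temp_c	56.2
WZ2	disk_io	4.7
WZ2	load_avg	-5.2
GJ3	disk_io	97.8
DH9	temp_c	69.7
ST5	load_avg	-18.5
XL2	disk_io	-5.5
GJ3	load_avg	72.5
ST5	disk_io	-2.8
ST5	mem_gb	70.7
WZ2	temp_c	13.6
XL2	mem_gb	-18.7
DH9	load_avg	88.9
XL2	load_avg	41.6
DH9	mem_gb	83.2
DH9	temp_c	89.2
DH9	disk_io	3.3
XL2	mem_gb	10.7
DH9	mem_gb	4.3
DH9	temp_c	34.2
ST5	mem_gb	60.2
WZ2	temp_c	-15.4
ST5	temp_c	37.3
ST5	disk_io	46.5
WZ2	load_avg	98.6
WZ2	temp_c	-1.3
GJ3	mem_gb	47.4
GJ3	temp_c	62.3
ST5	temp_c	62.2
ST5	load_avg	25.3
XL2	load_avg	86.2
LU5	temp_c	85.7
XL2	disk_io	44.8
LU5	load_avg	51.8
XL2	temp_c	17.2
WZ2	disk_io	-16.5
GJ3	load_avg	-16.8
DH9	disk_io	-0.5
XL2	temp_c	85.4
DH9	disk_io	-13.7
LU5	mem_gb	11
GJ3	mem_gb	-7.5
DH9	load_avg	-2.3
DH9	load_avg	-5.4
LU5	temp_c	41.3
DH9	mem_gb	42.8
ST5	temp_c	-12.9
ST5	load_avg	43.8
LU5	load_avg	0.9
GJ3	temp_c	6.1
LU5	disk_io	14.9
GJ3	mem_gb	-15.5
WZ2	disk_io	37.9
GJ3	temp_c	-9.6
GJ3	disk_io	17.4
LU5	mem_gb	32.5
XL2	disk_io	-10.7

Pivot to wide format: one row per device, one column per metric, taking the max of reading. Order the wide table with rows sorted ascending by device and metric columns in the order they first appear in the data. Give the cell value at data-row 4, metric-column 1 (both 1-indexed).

73.6

With rows sorted ascending by device, row 4 is device=ST5. metric columns in first-appearance order: mem_gb, load_avg, disk_io, temp_c; column 1 is mem_gb.
Long rows with device=ST5, metric=mem_gb: max(73.6, 70.7, 60.2) = 73.6.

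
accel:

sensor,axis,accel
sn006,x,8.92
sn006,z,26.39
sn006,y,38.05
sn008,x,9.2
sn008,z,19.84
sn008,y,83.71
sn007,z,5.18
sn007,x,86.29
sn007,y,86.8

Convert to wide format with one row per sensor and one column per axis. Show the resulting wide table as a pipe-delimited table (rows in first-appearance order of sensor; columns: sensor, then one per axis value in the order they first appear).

Columns: sensor plus the 3 distinct axis values (x, z, y).
For example, row sn006 column x takes accel=8.92 from the long row (sn006, x).

| sensor | x | z | y |
| sn006 | 8.92 | 26.39 | 38.05 |
| sn008 | 9.2 | 19.84 | 83.71 |
| sn007 | 86.29 | 5.18 | 86.8 |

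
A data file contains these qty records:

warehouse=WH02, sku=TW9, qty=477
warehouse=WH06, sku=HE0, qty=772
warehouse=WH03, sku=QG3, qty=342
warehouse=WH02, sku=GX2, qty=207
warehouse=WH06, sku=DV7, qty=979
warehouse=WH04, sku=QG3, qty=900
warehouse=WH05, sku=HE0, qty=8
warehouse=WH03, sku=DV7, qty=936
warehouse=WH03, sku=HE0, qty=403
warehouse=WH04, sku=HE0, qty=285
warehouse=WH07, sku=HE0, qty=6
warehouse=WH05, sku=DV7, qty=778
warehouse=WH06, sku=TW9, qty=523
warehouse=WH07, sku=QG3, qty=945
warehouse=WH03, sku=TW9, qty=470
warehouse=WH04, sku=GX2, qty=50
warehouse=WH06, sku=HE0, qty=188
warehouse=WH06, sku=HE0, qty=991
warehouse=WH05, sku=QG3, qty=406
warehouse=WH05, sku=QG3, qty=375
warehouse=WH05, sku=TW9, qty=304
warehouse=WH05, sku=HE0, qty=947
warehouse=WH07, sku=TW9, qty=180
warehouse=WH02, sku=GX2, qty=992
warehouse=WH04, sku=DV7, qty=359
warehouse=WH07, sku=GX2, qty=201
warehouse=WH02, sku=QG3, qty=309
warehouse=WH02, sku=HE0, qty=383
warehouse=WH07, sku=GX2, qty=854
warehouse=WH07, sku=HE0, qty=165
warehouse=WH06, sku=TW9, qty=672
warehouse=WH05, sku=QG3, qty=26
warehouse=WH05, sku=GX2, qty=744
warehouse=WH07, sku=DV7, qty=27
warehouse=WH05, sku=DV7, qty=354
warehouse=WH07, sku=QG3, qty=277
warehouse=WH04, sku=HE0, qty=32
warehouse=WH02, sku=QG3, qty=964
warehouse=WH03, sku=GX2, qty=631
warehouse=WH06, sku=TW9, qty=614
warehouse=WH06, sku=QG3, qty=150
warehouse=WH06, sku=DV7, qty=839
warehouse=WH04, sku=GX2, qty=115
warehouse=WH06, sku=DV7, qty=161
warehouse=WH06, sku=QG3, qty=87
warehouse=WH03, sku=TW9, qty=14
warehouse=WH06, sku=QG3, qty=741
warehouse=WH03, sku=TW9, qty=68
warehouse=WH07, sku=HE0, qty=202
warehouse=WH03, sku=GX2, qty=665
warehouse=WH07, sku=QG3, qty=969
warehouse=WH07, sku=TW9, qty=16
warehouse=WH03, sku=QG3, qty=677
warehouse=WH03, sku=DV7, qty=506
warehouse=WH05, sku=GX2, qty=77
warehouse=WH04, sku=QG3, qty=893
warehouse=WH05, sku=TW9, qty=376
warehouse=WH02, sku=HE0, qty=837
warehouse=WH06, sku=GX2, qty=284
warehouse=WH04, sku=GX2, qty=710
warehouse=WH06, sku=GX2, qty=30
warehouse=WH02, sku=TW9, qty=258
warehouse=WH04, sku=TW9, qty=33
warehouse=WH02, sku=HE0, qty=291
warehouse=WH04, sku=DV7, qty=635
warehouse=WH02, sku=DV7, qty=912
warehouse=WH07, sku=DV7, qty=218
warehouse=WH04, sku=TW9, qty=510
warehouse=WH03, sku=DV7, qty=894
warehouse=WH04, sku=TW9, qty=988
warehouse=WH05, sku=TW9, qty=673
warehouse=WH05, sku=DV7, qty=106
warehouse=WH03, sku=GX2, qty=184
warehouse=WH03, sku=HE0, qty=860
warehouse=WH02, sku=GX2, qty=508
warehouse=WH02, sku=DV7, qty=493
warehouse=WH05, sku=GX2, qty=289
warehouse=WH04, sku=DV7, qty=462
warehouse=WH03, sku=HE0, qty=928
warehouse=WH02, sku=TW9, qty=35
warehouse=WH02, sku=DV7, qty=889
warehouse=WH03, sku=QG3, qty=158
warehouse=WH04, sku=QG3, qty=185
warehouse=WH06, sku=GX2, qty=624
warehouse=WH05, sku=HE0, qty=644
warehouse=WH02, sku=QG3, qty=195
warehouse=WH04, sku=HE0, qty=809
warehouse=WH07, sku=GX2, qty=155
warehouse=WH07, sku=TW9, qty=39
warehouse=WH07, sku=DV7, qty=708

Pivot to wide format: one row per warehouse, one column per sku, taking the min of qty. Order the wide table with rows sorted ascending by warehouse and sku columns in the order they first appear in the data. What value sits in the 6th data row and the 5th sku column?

27

With rows sorted ascending by warehouse, row 6 is warehouse=WH07. sku columns in first-appearance order: TW9, HE0, QG3, GX2, DV7; column 5 is DV7.
Long rows with warehouse=WH07, sku=DV7: min(27, 218, 708) = 27.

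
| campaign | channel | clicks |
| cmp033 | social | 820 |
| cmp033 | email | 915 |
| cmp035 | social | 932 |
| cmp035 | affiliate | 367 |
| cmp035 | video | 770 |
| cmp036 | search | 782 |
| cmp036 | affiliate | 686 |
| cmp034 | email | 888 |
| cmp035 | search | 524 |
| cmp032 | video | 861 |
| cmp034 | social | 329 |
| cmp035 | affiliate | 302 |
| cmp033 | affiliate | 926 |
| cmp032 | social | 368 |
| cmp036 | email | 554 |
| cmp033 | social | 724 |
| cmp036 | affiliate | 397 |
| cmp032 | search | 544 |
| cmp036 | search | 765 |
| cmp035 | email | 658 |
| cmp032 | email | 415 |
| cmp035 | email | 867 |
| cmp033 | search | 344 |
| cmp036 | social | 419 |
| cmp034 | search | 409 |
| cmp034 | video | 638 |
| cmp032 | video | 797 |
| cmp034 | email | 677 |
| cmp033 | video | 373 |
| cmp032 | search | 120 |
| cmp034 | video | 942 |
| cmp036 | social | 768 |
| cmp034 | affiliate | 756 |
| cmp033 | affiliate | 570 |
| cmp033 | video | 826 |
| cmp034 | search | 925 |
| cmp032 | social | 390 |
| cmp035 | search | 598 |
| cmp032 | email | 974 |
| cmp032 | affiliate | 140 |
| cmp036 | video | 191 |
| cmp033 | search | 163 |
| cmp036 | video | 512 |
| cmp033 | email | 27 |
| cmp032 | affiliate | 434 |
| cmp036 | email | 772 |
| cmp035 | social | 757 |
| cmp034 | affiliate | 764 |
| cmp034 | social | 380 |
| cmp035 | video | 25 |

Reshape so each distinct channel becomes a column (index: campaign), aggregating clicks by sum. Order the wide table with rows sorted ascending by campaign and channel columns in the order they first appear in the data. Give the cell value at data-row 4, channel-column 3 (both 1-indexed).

With rows sorted ascending by campaign, row 4 is campaign=cmp035. channel columns in first-appearance order: social, email, affiliate, video, search; column 3 is affiliate.
Long rows with campaign=cmp035, channel=affiliate: 367 + 302 = 669.

669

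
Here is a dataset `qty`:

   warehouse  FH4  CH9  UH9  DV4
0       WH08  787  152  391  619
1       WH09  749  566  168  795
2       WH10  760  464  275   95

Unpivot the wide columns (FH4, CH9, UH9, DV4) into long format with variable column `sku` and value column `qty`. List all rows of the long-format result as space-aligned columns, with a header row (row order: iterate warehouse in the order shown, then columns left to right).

warehouse  sku  qty
WH08       FH4  787
WH08       CH9  152
WH08       UH9  391
WH08       DV4  619
WH09       FH4  749
WH09       CH9  566
WH09       UH9  168
WH09       DV4  795
WH10       FH4  760
WH10       CH9  464
WH10       UH9  275
WH10       DV4  95 

Each (warehouse, column) pair becomes one row: 3 × 4 = 12 rows.
For example, (WH08, FH4) → qty=787.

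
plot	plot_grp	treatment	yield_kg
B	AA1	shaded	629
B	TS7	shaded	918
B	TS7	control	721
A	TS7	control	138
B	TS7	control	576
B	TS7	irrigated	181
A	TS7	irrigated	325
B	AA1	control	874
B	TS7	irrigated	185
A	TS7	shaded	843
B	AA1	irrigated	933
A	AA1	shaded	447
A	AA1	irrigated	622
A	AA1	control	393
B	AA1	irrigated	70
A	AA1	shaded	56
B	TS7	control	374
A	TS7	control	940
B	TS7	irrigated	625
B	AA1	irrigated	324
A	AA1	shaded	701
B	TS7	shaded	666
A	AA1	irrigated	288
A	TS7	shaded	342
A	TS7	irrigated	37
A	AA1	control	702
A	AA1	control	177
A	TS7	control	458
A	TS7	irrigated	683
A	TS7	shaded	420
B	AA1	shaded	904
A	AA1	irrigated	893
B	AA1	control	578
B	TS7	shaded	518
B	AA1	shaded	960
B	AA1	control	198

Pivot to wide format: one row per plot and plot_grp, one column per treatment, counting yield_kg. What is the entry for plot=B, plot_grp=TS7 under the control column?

3

Rows with plot=B, plot_grp=TS7 and treatment=control: yield_kg values are 721, 576, 374.
3 rows match — count = 3.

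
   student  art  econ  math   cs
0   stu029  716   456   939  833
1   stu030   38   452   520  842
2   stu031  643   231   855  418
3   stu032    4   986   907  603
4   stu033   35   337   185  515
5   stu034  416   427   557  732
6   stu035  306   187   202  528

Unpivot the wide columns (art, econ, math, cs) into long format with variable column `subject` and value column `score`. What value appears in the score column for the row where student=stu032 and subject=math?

Unpivoting turns each (student, wide-column) pair into one long row.
The wide cell at row stu032, column math holds 907, so the long row (stu032, math) has score=907.

907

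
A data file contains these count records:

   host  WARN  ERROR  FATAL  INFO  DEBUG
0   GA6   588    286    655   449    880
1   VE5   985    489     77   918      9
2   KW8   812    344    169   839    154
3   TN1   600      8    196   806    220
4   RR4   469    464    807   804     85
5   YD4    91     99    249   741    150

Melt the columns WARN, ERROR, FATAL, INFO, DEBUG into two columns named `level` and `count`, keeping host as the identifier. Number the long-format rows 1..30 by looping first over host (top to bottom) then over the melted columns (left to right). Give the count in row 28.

249

30 rows total (6 × 5). Row 28: index ⌊(28-1)/5⌋ = 5 into host → YD4; (28-1) mod 5 = 2 into the melted columns → FATAL.
So row 28 is (YD4, FATAL, 249); count = 249.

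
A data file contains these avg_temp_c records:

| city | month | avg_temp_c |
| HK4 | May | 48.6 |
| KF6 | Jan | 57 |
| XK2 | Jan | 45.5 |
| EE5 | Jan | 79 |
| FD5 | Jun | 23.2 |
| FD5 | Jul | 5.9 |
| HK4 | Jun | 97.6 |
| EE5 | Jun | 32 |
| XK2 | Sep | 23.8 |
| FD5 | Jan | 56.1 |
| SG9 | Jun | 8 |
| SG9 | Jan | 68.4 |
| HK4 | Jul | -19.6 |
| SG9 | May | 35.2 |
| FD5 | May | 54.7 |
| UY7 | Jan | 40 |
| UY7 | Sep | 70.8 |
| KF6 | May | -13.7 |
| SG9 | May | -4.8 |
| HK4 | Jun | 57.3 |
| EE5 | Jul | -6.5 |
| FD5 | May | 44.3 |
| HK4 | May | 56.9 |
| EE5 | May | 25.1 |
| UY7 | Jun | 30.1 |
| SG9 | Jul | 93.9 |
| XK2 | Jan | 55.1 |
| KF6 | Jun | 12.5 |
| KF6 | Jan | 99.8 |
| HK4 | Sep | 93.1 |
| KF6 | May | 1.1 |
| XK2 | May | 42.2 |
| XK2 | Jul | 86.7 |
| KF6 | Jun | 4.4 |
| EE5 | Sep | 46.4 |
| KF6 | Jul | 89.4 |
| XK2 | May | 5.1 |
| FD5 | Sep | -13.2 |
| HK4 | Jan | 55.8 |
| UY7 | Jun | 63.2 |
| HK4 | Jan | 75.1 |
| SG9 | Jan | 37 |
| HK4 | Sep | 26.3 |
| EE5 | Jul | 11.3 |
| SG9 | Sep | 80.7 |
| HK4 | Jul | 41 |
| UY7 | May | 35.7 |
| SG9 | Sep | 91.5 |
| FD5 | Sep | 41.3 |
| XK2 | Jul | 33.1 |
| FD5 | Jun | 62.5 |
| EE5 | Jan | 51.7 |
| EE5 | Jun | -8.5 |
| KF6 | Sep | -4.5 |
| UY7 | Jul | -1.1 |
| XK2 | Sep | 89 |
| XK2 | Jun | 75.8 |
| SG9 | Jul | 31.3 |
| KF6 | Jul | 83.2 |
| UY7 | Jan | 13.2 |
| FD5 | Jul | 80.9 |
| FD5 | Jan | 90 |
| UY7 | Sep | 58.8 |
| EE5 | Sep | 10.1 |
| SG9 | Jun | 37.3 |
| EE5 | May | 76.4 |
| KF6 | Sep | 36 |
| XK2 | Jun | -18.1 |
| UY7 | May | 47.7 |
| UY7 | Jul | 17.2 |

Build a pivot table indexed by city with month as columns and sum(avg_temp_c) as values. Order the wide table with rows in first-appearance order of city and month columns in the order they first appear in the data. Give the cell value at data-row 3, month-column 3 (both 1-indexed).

57.7

With rows in first-appearance order of city, row 3 is city=XK2. month columns in first-appearance order: May, Jan, Jun, Jul, Sep; column 3 is Jun.
Long rows with city=XK2, month=Jun: 75.8 + -18.1 = 57.7.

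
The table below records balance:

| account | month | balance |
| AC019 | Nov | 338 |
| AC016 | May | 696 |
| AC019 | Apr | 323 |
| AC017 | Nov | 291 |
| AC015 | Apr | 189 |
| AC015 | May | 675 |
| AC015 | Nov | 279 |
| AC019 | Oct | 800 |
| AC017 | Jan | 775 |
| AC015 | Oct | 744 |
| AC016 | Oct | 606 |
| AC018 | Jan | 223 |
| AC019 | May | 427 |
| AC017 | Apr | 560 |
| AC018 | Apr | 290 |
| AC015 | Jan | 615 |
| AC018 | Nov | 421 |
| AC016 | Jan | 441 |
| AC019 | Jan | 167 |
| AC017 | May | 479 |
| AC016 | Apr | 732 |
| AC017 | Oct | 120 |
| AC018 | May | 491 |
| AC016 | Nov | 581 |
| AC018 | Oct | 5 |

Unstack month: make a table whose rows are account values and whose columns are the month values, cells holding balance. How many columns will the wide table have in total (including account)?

6

1 column for account plus 5 distinct month values → 6 columns.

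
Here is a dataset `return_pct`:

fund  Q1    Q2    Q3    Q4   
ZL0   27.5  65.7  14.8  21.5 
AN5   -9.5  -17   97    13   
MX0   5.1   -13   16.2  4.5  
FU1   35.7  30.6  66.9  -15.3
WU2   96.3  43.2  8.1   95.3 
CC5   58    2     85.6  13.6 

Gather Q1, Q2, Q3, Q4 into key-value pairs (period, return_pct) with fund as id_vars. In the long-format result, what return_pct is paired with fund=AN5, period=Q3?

Unpivoting turns each (fund, wide-column) pair into one long row.
The wide cell at row AN5, column Q3 holds 97, so the long row (AN5, Q3) has return_pct=97.

97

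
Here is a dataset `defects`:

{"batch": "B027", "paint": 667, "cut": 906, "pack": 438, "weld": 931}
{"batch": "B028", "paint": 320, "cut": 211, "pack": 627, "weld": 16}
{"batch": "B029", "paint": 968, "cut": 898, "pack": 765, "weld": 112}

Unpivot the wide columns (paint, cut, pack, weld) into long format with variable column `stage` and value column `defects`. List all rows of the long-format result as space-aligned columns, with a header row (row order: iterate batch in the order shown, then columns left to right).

Each (batch, column) pair becomes one row: 3 × 4 = 12 rows.
For example, (B027, paint) → defects=667.

batch  stage  defects
B027   paint  667    
B027   cut    906    
B027   pack   438    
B027   weld   931    
B028   paint  320    
B028   cut    211    
B028   pack   627    
B028   weld   16     
B029   paint  968    
B029   cut    898    
B029   pack   765    
B029   weld   112    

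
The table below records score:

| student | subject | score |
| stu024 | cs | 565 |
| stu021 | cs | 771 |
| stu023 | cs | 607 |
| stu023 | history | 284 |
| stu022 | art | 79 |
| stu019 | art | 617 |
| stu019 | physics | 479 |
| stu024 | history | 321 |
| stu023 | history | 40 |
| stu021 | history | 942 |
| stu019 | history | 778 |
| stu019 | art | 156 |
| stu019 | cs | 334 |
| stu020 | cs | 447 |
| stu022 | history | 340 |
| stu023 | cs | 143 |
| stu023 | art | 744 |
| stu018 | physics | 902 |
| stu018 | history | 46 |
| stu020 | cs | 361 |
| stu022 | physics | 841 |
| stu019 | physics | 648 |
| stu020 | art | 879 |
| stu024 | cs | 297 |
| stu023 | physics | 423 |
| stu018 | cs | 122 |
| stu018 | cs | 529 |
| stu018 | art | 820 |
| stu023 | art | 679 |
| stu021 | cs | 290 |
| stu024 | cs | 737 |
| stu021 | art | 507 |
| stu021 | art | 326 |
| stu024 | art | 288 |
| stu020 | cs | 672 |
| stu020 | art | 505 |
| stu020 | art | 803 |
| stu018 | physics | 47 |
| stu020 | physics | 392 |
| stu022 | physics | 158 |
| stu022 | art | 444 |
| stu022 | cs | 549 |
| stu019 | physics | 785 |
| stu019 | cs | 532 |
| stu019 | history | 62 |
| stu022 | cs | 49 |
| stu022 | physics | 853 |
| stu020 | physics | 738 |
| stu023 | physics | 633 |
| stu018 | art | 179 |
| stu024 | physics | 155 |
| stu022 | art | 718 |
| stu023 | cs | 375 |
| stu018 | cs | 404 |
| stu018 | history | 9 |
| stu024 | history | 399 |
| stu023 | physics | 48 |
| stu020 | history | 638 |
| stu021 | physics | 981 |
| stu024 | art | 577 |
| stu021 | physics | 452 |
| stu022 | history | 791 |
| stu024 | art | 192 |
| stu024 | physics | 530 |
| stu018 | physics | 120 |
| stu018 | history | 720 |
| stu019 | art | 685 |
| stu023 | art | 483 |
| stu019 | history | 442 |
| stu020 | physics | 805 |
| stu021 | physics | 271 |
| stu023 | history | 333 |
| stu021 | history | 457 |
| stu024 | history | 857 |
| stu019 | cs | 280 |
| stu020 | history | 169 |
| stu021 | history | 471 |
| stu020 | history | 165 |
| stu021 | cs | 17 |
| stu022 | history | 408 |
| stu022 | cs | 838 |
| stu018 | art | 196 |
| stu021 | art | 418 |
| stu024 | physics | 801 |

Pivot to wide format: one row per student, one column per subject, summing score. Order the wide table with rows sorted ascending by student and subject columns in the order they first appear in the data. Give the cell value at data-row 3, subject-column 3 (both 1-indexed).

2187

With rows sorted ascending by student, row 3 is student=stu020. subject columns in first-appearance order: cs, history, art, physics; column 3 is art.
Long rows with student=stu020, subject=art: 879 + 505 + 803 = 2187.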